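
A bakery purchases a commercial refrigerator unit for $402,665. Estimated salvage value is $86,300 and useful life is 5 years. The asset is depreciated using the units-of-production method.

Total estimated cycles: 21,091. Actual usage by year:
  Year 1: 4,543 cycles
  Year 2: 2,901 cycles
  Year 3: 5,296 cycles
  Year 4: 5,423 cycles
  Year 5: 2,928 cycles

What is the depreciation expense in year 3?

Depreciable base = $402,665 − $86,300 = $316,365.
Rate = $316,365 / 21,091 cycles = $15 per cycle.
Year 1: 4,543 × $15 = $68,145. Book value $334,520.
Year 2: 2,901 × $15 = $43,515. Book value $291,005.
Year 3: 5,296 × $15 = $79,440. Book value $211,565.

$79,440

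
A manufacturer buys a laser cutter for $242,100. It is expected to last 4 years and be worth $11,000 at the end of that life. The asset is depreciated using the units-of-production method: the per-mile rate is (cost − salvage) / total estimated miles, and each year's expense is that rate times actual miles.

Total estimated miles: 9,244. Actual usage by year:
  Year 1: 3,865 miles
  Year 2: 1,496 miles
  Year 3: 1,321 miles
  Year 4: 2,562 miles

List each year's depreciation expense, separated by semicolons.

$96,625; $37,400; $33,025; $64,050

Depreciable base = $242,100 − $11,000 = $231,100.
Rate = $231,100 / 9,244 miles = $25 per mile.
Year 1: 3,865 × $25 = $96,625. Book value $145,475.
Year 2: 1,496 × $25 = $37,400. Book value $108,075.
Year 3: 1,321 × $25 = $33,025. Book value $75,050.
Year 4: 2,562 × $25 = $64,050. Book value $11,000.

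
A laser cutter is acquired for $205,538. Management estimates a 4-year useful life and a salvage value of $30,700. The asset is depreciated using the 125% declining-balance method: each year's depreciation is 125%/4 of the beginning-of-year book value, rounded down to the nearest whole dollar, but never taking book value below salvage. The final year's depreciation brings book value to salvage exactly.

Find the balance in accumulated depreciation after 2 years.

$108,388

Depreciable base = $205,538 − $30,700 = $174,838.
Year 1: ⌊$205,538 × 125%/4⌋ = $64,230. Book value $141,308.
Year 2: ⌊$141,308 × 125%/4⌋ = $44,158. Book value $97,150.
Accumulated through year 2 = $205,538 − $97,150 = $108,388.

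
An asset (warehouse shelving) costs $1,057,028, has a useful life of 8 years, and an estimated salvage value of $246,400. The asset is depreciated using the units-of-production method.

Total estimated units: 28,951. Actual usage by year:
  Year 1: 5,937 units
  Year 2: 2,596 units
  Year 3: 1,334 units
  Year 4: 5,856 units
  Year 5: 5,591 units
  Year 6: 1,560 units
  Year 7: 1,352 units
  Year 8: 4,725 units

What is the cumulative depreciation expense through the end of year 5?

Depreciable base = $1,057,028 − $246,400 = $810,628.
Rate = $810,628 / 28,951 units = $28 per unit.
Year 1: 5,937 × $28 = $166,236. Book value $890,792.
Year 2: 2,596 × $28 = $72,688. Book value $818,104.
Year 3: 1,334 × $28 = $37,352. Book value $780,752.
Year 4: 5,856 × $28 = $163,968. Book value $616,784.
Year 5: 5,591 × $28 = $156,548. Book value $460,236.
Accumulated through year 5 = $1,057,028 − $460,236 = $596,792.

$596,792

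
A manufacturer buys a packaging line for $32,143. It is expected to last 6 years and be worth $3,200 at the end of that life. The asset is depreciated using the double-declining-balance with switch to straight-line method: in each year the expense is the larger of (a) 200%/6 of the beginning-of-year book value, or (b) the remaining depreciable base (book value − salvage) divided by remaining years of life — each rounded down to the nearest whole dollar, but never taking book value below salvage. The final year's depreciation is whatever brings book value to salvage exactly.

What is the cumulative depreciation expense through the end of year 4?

Depreciable base = $32,143 − $3,200 = $28,943.
Year 1: DB = ⌊$32,143 × 200%/6⌋ = $10,714; SL = ⌊$28,943/6⌋ = $4,823 → take DB $10,714. Book value $21,429.
Year 2: DB = ⌊$21,429 × 200%/6⌋ = $7,143; SL = ⌊$18,229/5⌋ = $3,645 → take DB $7,143. Book value $14,286.
Year 3: DB = ⌊$14,286 × 200%/6⌋ = $4,762; SL = ⌊$11,086/4⌋ = $2,771 → take DB $4,762. Book value $9,524.
Year 4: DB = ⌊$9,524 × 200%/6⌋ = $3,174; SL = ⌊$6,324/3⌋ = $2,108 → take DB $3,174. Book value $6,350.
Accumulated through year 4 = $32,143 − $6,350 = $25,793.

$25,793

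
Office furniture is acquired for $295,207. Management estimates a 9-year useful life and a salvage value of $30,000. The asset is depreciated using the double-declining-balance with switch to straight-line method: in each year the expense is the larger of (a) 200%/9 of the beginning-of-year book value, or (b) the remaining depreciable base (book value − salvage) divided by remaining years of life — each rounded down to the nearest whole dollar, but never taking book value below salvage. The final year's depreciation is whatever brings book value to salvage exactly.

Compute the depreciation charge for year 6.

$18,672

Depreciable base = $295,207 − $30,000 = $265,207.
Year 1: DB = ⌊$295,207 × 200%/9⌋ = $65,601; SL = ⌊$265,207/9⌋ = $29,467 → take DB $65,601. Book value $229,606.
Year 2: DB = ⌊$229,606 × 200%/9⌋ = $51,023; SL = ⌊$199,606/8⌋ = $24,950 → take DB $51,023. Book value $178,583.
Year 3: DB = ⌊$178,583 × 200%/9⌋ = $39,685; SL = ⌊$148,583/7⌋ = $21,226 → take DB $39,685. Book value $138,898.
Year 4: DB = ⌊$138,898 × 200%/9⌋ = $30,866; SL = ⌊$108,898/6⌋ = $18,149 → take DB $30,866. Book value $108,032.
Year 5: DB = ⌊$108,032 × 200%/9⌋ = $24,007; SL = ⌊$78,032/5⌋ = $15,606 → take DB $24,007. Book value $84,025.
Year 6: DB = ⌊$84,025 × 200%/9⌋ = $18,672; SL = ⌊$54,025/4⌋ = $13,506 → take DB $18,672. Book value $65,353.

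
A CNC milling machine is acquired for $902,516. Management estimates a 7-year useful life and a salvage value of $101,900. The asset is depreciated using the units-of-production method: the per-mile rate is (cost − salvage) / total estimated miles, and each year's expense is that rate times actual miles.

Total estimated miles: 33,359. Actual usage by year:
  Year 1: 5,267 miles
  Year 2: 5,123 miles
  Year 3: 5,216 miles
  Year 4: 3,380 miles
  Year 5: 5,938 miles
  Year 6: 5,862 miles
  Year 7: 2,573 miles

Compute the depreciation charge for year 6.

$140,688

Depreciable base = $902,516 − $101,900 = $800,616.
Rate = $800,616 / 33,359 miles = $24 per mile.
Year 1: 5,267 × $24 = $126,408. Book value $776,108.
Year 2: 5,123 × $24 = $122,952. Book value $653,156.
Year 3: 5,216 × $24 = $125,184. Book value $527,972.
Year 4: 3,380 × $24 = $81,120. Book value $446,852.
Year 5: 5,938 × $24 = $142,512. Book value $304,340.
Year 6: 5,862 × $24 = $140,688. Book value $163,652.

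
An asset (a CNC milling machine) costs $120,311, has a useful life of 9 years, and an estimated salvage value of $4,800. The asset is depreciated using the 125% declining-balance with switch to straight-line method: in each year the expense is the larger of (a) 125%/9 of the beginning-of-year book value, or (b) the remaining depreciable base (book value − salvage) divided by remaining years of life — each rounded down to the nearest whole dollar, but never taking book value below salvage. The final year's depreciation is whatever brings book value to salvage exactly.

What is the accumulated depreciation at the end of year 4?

$55,491

Depreciable base = $120,311 − $4,800 = $115,511.
Year 1: DB = ⌊$120,311 × 125%/9⌋ = $16,709; SL = ⌊$115,511/9⌋ = $12,834 → take DB $16,709. Book value $103,602.
Year 2: DB = ⌊$103,602 × 125%/9⌋ = $14,389; SL = ⌊$98,802/8⌋ = $12,350 → take DB $14,389. Book value $89,213.
Year 3: DB = ⌊$89,213 × 125%/9⌋ = $12,390; SL = ⌊$84,413/7⌋ = $12,059 → take DB $12,390. Book value $76,823.
Year 4: DB = ⌊$76,823 × 125%/9⌋ = $10,669; SL = ⌊$72,023/6⌋ = $12,003 → take SL $12,003. Book value $64,820.
Accumulated through year 4 = $120,311 − $64,820 = $55,491.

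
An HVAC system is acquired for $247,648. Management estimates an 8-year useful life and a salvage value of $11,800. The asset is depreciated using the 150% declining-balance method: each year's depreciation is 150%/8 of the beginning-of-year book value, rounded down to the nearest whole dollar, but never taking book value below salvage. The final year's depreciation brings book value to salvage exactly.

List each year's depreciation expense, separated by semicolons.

Depreciable base = $247,648 − $11,800 = $235,848.
Year 1: ⌊$247,648 × 150%/8⌋ = $46,434. Book value $201,214.
Year 2: ⌊$201,214 × 150%/8⌋ = $37,727. Book value $163,487.
Year 3: ⌊$163,487 × 150%/8⌋ = $30,653. Book value $132,834.
Year 4: ⌊$132,834 × 150%/8⌋ = $24,906. Book value $107,928.
Year 5: ⌊$107,928 × 150%/8⌋ = $20,236. Book value $87,692.
Year 6: ⌊$87,692 × 150%/8⌋ = $16,442. Book value $71,250.
Year 7: ⌊$71,250 × 150%/8⌋ = $13,359. Book value $57,891.
Year 8 (final): $57,891 − $11,800 = $46,091. Book value $11,800.

$46,434; $37,727; $30,653; $24,906; $20,236; $16,442; $13,359; $46,091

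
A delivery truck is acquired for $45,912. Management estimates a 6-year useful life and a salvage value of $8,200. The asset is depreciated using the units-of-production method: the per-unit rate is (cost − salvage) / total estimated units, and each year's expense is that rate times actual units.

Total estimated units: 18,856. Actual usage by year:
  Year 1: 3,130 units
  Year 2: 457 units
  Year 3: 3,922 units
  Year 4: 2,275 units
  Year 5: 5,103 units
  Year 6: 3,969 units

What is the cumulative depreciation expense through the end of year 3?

Depreciable base = $45,912 − $8,200 = $37,712.
Rate = $37,712 / 18,856 units = $2 per unit.
Year 1: 3,130 × $2 = $6,260. Book value $39,652.
Year 2: 457 × $2 = $914. Book value $38,738.
Year 3: 3,922 × $2 = $7,844. Book value $30,894.
Accumulated through year 3 = $45,912 − $30,894 = $15,018.

$15,018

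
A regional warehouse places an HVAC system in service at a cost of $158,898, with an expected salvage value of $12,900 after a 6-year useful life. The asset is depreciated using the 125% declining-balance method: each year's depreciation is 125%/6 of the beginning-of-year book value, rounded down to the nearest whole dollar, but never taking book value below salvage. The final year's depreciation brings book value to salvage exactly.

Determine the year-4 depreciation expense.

$16,425

Depreciable base = $158,898 − $12,900 = $145,998.
Year 1: ⌊$158,898 × 125%/6⌋ = $33,103. Book value $125,795.
Year 2: ⌊$125,795 × 125%/6⌋ = $26,207. Book value $99,588.
Year 3: ⌊$99,588 × 125%/6⌋ = $20,747. Book value $78,841.
Year 4: ⌊$78,841 × 125%/6⌋ = $16,425. Book value $62,416.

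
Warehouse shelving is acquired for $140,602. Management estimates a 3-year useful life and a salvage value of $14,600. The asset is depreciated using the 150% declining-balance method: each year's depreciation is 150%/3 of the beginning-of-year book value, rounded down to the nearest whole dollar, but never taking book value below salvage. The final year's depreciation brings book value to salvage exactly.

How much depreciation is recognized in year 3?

Depreciable base = $140,602 − $14,600 = $126,002.
Year 1: ⌊$140,602 × 150%/3⌋ = $70,301. Book value $70,301.
Year 2: ⌊$70,301 × 150%/3⌋ = $35,150. Book value $35,151.
Year 3 (final): $35,151 − $14,600 = $20,551. Book value $14,600.

$20,551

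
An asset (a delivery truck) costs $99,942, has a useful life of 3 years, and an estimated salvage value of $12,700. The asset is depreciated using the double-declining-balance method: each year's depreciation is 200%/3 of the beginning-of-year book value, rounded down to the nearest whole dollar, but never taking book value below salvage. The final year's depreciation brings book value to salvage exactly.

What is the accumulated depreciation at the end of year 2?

Depreciable base = $99,942 − $12,700 = $87,242.
Year 1: ⌊$99,942 × 200%/3⌋ = $66,628. Book value $33,314.
Year 2: ⌊$33,314 × 200%/3⌋ = $22,209, capped at $20,614. Book value $12,700.
Accumulated through year 2 = $99,942 − $12,700 = $87,242.

$87,242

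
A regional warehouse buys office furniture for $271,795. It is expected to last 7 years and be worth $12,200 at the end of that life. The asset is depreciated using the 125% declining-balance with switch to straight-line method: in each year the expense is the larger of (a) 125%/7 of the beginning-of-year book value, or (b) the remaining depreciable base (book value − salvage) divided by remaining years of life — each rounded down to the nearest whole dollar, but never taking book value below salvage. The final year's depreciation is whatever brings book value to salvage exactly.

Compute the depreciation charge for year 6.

Depreciable base = $271,795 − $12,200 = $259,595.
Year 1: DB = ⌊$271,795 × 125%/7⌋ = $48,534; SL = ⌊$259,595/7⌋ = $37,085 → take DB $48,534. Book value $223,261.
Year 2: DB = ⌊$223,261 × 125%/7⌋ = $39,868; SL = ⌊$211,061/6⌋ = $35,176 → take DB $39,868. Book value $183,393.
Year 3: DB = ⌊$183,393 × 125%/7⌋ = $32,748; SL = ⌊$171,193/5⌋ = $34,238 → take SL $34,238. Book value $149,155.
Year 4: DB = ⌊$149,155 × 125%/7⌋ = $26,634; SL = ⌊$136,955/4⌋ = $34,238 → take SL $34,238. Book value $114,917.
Year 5: DB = ⌊$114,917 × 125%/7⌋ = $20,520; SL = ⌊$102,717/3⌋ = $34,239 → take SL $34,239. Book value $80,678.
Year 6: DB = ⌊$80,678 × 125%/7⌋ = $14,406; SL = ⌊$68,478/2⌋ = $34,239 → take SL $34,239. Book value $46,439.

$34,239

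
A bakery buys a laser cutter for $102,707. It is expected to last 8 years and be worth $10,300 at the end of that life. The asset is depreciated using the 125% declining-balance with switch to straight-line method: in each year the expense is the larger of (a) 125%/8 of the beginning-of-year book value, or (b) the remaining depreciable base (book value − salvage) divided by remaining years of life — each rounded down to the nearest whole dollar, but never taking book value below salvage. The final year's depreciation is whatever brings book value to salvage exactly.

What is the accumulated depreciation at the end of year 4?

$51,291

Depreciable base = $102,707 − $10,300 = $92,407.
Year 1: DB = ⌊$102,707 × 125%/8⌋ = $16,047; SL = ⌊$92,407/8⌋ = $11,550 → take DB $16,047. Book value $86,660.
Year 2: DB = ⌊$86,660 × 125%/8⌋ = $13,540; SL = ⌊$76,360/7⌋ = $10,908 → take DB $13,540. Book value $73,120.
Year 3: DB = ⌊$73,120 × 125%/8⌋ = $11,425; SL = ⌊$62,820/6⌋ = $10,470 → take DB $11,425. Book value $61,695.
Year 4: DB = ⌊$61,695 × 125%/8⌋ = $9,639; SL = ⌊$51,395/5⌋ = $10,279 → take SL $10,279. Book value $51,416.
Accumulated through year 4 = $102,707 − $51,416 = $51,291.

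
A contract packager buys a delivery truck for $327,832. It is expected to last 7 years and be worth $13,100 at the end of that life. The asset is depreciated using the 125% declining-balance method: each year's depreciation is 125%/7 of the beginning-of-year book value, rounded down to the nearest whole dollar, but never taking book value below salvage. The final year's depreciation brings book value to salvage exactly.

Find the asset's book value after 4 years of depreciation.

$149,257

Depreciable base = $327,832 − $13,100 = $314,732.
Year 1: ⌊$327,832 × 125%/7⌋ = $58,541. Book value $269,291.
Year 2: ⌊$269,291 × 125%/7⌋ = $48,087. Book value $221,204.
Year 3: ⌊$221,204 × 125%/7⌋ = $39,500. Book value $181,704.
Year 4: ⌊$181,704 × 125%/7⌋ = $32,447. Book value $149,257.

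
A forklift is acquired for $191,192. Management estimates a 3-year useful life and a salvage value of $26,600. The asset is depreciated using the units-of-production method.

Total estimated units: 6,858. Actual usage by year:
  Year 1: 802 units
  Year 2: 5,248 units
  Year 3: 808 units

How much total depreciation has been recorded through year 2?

Depreciable base = $191,192 − $26,600 = $164,592.
Rate = $164,592 / 6,858 units = $24 per unit.
Year 1: 802 × $24 = $19,248. Book value $171,944.
Year 2: 5,248 × $24 = $125,952. Book value $45,992.
Accumulated through year 2 = $191,192 − $45,992 = $145,200.

$145,200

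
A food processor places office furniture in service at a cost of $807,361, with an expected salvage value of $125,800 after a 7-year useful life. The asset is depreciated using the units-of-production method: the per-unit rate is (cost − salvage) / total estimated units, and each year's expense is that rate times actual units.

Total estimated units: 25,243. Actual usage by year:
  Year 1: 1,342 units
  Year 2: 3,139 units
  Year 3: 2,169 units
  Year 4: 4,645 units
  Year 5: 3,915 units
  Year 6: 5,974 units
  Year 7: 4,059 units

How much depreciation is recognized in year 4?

Depreciable base = $807,361 − $125,800 = $681,561.
Rate = $681,561 / 25,243 units = $27 per unit.
Year 1: 1,342 × $27 = $36,234. Book value $771,127.
Year 2: 3,139 × $27 = $84,753. Book value $686,374.
Year 3: 2,169 × $27 = $58,563. Book value $627,811.
Year 4: 4,645 × $27 = $125,415. Book value $502,396.

$125,415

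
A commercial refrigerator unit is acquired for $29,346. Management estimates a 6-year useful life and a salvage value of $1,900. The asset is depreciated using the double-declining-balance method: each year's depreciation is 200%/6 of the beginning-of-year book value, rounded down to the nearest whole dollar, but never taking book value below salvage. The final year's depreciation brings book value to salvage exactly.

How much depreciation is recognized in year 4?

Depreciable base = $29,346 − $1,900 = $27,446.
Year 1: ⌊$29,346 × 200%/6⌋ = $9,782. Book value $19,564.
Year 2: ⌊$19,564 × 200%/6⌋ = $6,521. Book value $13,043.
Year 3: ⌊$13,043 × 200%/6⌋ = $4,347. Book value $8,696.
Year 4: ⌊$8,696 × 200%/6⌋ = $2,898. Book value $5,798.

$2,898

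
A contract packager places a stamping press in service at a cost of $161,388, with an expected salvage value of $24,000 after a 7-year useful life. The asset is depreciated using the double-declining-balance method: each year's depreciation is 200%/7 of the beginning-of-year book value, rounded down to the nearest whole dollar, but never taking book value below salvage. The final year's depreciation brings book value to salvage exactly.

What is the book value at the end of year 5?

Depreciable base = $161,388 − $24,000 = $137,388.
Year 1: ⌊$161,388 × 200%/7⌋ = $46,110. Book value $115,278.
Year 2: ⌊$115,278 × 200%/7⌋ = $32,936. Book value $82,342.
Year 3: ⌊$82,342 × 200%/7⌋ = $23,526. Book value $58,816.
Year 4: ⌊$58,816 × 200%/7⌋ = $16,804. Book value $42,012.
Year 5: ⌊$42,012 × 200%/7⌋ = $12,003. Book value $30,009.

$30,009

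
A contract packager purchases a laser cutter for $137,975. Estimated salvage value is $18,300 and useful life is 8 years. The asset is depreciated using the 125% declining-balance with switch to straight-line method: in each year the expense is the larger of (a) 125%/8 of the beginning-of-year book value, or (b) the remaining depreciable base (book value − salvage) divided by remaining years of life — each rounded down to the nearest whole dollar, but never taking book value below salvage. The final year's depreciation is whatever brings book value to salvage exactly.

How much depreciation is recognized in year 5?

Depreciable base = $137,975 − $18,300 = $119,675.
Year 1: DB = ⌊$137,975 × 125%/8⌋ = $21,558; SL = ⌊$119,675/8⌋ = $14,959 → take DB $21,558. Book value $116,417.
Year 2: DB = ⌊$116,417 × 125%/8⌋ = $18,190; SL = ⌊$98,117/7⌋ = $14,016 → take DB $18,190. Book value $98,227.
Year 3: DB = ⌊$98,227 × 125%/8⌋ = $15,347; SL = ⌊$79,927/6⌋ = $13,321 → take DB $15,347. Book value $82,880.
Year 4: DB = ⌊$82,880 × 125%/8⌋ = $12,950; SL = ⌊$64,580/5⌋ = $12,916 → take DB $12,950. Book value $69,930.
Year 5: DB = ⌊$69,930 × 125%/8⌋ = $10,926; SL = ⌊$51,630/4⌋ = $12,907 → take SL $12,907. Book value $57,023.

$12,907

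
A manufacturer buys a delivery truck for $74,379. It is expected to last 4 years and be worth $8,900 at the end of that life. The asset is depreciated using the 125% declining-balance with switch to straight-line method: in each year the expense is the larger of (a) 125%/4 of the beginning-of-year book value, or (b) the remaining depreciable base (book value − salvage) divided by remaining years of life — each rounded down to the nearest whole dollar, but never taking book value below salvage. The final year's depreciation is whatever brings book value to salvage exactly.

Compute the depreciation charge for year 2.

Depreciable base = $74,379 − $8,900 = $65,479.
Year 1: DB = ⌊$74,379 × 125%/4⌋ = $23,243; SL = ⌊$65,479/4⌋ = $16,369 → take DB $23,243. Book value $51,136.
Year 2: DB = ⌊$51,136 × 125%/4⌋ = $15,980; SL = ⌊$42,236/3⌋ = $14,078 → take DB $15,980. Book value $35,156.

$15,980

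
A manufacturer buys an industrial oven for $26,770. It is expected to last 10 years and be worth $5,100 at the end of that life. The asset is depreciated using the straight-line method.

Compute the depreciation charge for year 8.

Depreciable base = $26,770 − $5,100 = $21,670.
Annual expense = $21,670 / 10 = $2,167.

$2,167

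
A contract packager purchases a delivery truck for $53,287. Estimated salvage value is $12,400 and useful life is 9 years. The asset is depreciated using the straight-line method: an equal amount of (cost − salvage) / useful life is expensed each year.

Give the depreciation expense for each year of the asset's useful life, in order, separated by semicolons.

$4,543; $4,543; $4,543; $4,543; $4,543; $4,543; $4,543; $4,543; $4,543

Depreciable base = $53,287 − $12,400 = $40,887.
Annual expense = $40,887 / 9 = $4,543.
End of year 1: book value $48,744.
End of year 2: book value $44,201.
End of year 3: book value $39,658.
End of year 4: book value $35,115.
End of year 5: book value $30,572.
End of year 6: book value $26,029.
End of year 7: book value $21,486.
End of year 8: book value $16,943.
End of year 9: book value $12,400.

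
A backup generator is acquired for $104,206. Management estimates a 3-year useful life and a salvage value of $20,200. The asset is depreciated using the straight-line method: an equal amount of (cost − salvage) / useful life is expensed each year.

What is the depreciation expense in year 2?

Depreciable base = $104,206 − $20,200 = $84,006.
Annual expense = $84,006 / 3 = $28,002.

$28,002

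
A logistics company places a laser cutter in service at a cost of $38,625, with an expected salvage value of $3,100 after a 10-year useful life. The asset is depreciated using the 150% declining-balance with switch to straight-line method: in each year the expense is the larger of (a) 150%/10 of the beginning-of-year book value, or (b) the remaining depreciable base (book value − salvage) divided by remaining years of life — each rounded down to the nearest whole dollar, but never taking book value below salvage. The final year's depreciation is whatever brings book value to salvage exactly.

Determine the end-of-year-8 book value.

Depreciable base = $38,625 − $3,100 = $35,525.
Year 1: DB = ⌊$38,625 × 150%/10⌋ = $5,793; SL = ⌊$35,525/10⌋ = $3,552 → take DB $5,793. Book value $32,832.
Year 2: DB = ⌊$32,832 × 150%/10⌋ = $4,924; SL = ⌊$29,732/9⌋ = $3,303 → take DB $4,924. Book value $27,908.
Year 3: DB = ⌊$27,908 × 150%/10⌋ = $4,186; SL = ⌊$24,808/8⌋ = $3,101 → take DB $4,186. Book value $23,722.
Year 4: DB = ⌊$23,722 × 150%/10⌋ = $3,558; SL = ⌊$20,622/7⌋ = $2,946 → take DB $3,558. Book value $20,164.
Year 5: DB = ⌊$20,164 × 150%/10⌋ = $3,024; SL = ⌊$17,064/6⌋ = $2,844 → take DB $3,024. Book value $17,140.
Year 6: DB = ⌊$17,140 × 150%/10⌋ = $2,571; SL = ⌊$14,040/5⌋ = $2,808 → take SL $2,808. Book value $14,332.
Year 7: DB = ⌊$14,332 × 150%/10⌋ = $2,149; SL = ⌊$11,232/4⌋ = $2,808 → take SL $2,808. Book value $11,524.
Year 8: DB = ⌊$11,524 × 150%/10⌋ = $1,728; SL = ⌊$8,424/3⌋ = $2,808 → take SL $2,808. Book value $8,716.

$8,716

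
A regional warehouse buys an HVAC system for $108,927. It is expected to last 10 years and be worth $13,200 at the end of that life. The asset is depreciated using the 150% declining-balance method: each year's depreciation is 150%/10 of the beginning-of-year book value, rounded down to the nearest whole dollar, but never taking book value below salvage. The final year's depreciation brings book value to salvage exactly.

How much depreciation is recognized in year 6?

Depreciable base = $108,927 − $13,200 = $95,727.
Year 1: ⌊$108,927 × 150%/10⌋ = $16,339. Book value $92,588.
Year 2: ⌊$92,588 × 150%/10⌋ = $13,888. Book value $78,700.
Year 3: ⌊$78,700 × 150%/10⌋ = $11,805. Book value $66,895.
Year 4: ⌊$66,895 × 150%/10⌋ = $10,034. Book value $56,861.
Year 5: ⌊$56,861 × 150%/10⌋ = $8,529. Book value $48,332.
Year 6: ⌊$48,332 × 150%/10⌋ = $7,249. Book value $41,083.

$7,249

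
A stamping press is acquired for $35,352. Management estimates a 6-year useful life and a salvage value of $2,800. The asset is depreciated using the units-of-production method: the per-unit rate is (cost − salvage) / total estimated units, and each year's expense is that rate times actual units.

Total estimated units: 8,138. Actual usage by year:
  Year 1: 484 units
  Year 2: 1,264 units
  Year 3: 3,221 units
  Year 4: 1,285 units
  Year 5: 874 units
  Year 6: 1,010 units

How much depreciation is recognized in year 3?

Depreciable base = $35,352 − $2,800 = $32,552.
Rate = $32,552 / 8,138 units = $4 per unit.
Year 1: 484 × $4 = $1,936. Book value $33,416.
Year 2: 1,264 × $4 = $5,056. Book value $28,360.
Year 3: 3,221 × $4 = $12,884. Book value $15,476.

$12,884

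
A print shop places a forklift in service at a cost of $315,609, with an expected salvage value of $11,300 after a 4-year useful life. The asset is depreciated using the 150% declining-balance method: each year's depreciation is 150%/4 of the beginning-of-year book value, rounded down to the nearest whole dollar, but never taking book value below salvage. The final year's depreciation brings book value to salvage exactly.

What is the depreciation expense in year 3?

Depreciable base = $315,609 − $11,300 = $304,309.
Year 1: ⌊$315,609 × 150%/4⌋ = $118,353. Book value $197,256.
Year 2: ⌊$197,256 × 150%/4⌋ = $73,971. Book value $123,285.
Year 3: ⌊$123,285 × 150%/4⌋ = $46,231. Book value $77,054.

$46,231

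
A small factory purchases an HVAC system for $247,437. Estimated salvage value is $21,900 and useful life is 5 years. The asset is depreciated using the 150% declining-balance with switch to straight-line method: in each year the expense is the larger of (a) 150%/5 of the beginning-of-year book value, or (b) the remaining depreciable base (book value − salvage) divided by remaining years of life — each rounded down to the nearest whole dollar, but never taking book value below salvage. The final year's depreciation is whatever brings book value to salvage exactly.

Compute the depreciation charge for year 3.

$36,373

Depreciable base = $247,437 − $21,900 = $225,537.
Year 1: DB = ⌊$247,437 × 150%/5⌋ = $74,231; SL = ⌊$225,537/5⌋ = $45,107 → take DB $74,231. Book value $173,206.
Year 2: DB = ⌊$173,206 × 150%/5⌋ = $51,961; SL = ⌊$151,306/4⌋ = $37,826 → take DB $51,961. Book value $121,245.
Year 3: DB = ⌊$121,245 × 150%/5⌋ = $36,373; SL = ⌊$99,345/3⌋ = $33,115 → take DB $36,373. Book value $84,872.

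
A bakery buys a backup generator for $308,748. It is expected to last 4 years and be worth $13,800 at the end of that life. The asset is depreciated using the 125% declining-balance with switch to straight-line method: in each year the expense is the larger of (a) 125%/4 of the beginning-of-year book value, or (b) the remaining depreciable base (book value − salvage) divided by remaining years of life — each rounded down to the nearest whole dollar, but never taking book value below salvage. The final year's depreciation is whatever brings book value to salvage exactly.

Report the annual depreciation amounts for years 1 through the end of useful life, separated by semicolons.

$96,483; $66,332; $66,066; $66,067

Depreciable base = $308,748 − $13,800 = $294,948.
Year 1: DB = ⌊$308,748 × 125%/4⌋ = $96,483; SL = ⌊$294,948/4⌋ = $73,737 → take DB $96,483. Book value $212,265.
Year 2: DB = ⌊$212,265 × 125%/4⌋ = $66,332; SL = ⌊$198,465/3⌋ = $66,155 → take DB $66,332. Book value $145,933.
Year 3: DB = ⌊$145,933 × 125%/4⌋ = $45,604; SL = ⌊$132,133/2⌋ = $66,066 → take SL $66,066. Book value $79,867.
Year 4 (final): $79,867 − $13,800 = $66,067. Book value $13,800.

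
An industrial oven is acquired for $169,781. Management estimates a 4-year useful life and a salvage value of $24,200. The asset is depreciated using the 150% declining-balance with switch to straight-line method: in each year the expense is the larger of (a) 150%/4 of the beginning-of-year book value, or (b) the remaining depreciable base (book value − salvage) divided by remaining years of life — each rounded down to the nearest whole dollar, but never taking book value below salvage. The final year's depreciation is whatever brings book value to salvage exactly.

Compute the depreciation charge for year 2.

Depreciable base = $169,781 − $24,200 = $145,581.
Year 1: DB = ⌊$169,781 × 150%/4⌋ = $63,667; SL = ⌊$145,581/4⌋ = $36,395 → take DB $63,667. Book value $106,114.
Year 2: DB = ⌊$106,114 × 150%/4⌋ = $39,792; SL = ⌊$81,914/3⌋ = $27,304 → take DB $39,792. Book value $66,322.

$39,792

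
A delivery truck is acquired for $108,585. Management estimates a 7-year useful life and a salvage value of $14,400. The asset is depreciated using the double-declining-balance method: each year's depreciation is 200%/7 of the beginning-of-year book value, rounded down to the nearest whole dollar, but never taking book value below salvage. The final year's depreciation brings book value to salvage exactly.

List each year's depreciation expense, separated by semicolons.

$31,024; $22,160; $15,828; $11,306; $8,076; $5,768; $23

Depreciable base = $108,585 − $14,400 = $94,185.
Year 1: ⌊$108,585 × 200%/7⌋ = $31,024. Book value $77,561.
Year 2: ⌊$77,561 × 200%/7⌋ = $22,160. Book value $55,401.
Year 3: ⌊$55,401 × 200%/7⌋ = $15,828. Book value $39,573.
Year 4: ⌊$39,573 × 200%/7⌋ = $11,306. Book value $28,267.
Year 5: ⌊$28,267 × 200%/7⌋ = $8,076. Book value $20,191.
Year 6: ⌊$20,191 × 200%/7⌋ = $5,768. Book value $14,423.
Year 7 (final): $14,423 − $14,400 = $23. Book value $14,400.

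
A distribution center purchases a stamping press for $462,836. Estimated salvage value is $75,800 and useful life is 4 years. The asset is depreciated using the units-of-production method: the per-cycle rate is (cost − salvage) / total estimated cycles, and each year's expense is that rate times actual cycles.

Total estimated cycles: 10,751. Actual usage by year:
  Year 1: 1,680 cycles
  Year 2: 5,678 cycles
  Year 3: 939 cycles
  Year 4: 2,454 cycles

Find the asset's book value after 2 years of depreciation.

$197,948

Depreciable base = $462,836 − $75,800 = $387,036.
Rate = $387,036 / 10,751 cycles = $36 per cycle.
Year 1: 1,680 × $36 = $60,480. Book value $402,356.
Year 2: 5,678 × $36 = $204,408. Book value $197,948.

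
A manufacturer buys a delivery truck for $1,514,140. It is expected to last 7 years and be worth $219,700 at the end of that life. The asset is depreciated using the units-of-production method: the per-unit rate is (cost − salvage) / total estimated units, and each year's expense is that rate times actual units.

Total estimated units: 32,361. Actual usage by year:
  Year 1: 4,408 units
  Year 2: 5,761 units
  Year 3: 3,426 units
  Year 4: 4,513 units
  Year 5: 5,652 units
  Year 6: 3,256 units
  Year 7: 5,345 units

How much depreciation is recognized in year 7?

Depreciable base = $1,514,140 − $219,700 = $1,294,440.
Rate = $1,294,440 / 32,361 units = $40 per unit.
Year 1: 4,408 × $40 = $176,320. Book value $1,337,820.
Year 2: 5,761 × $40 = $230,440. Book value $1,107,380.
Year 3: 3,426 × $40 = $137,040. Book value $970,340.
Year 4: 4,513 × $40 = $180,520. Book value $789,820.
Year 5: 5,652 × $40 = $226,080. Book value $563,740.
Year 6: 3,256 × $40 = $130,240. Book value $433,500.
Year 7: 5,345 × $40 = $213,800. Book value $219,700.

$213,800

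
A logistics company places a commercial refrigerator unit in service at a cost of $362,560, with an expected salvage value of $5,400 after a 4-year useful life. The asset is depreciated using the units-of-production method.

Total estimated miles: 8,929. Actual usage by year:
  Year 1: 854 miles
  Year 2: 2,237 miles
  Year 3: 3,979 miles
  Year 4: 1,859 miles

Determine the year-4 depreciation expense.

$74,360

Depreciable base = $362,560 − $5,400 = $357,160.
Rate = $357,160 / 8,929 miles = $40 per mile.
Year 1: 854 × $40 = $34,160. Book value $328,400.
Year 2: 2,237 × $40 = $89,480. Book value $238,920.
Year 3: 3,979 × $40 = $159,160. Book value $79,760.
Year 4: 1,859 × $40 = $74,360. Book value $5,400.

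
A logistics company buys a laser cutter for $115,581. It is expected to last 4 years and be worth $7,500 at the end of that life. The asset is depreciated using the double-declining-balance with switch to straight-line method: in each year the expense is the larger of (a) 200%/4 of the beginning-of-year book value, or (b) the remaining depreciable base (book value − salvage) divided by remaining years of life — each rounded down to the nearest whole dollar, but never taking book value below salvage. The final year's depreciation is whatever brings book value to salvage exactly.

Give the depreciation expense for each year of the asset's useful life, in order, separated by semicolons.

Depreciable base = $115,581 − $7,500 = $108,081.
Year 1: DB = ⌊$115,581 × 200%/4⌋ = $57,790; SL = ⌊$108,081/4⌋ = $27,020 → take DB $57,790. Book value $57,791.
Year 2: DB = ⌊$57,791 × 200%/4⌋ = $28,895; SL = ⌊$50,291/3⌋ = $16,763 → take DB $28,895. Book value $28,896.
Year 3: DB = ⌊$28,896 × 200%/4⌋ = $14,448; SL = ⌊$21,396/2⌋ = $10,698 → take DB $14,448. Book value $14,448.
Year 4 (final): $14,448 − $7,500 = $6,948. Book value $7,500.

$57,790; $28,895; $14,448; $6,948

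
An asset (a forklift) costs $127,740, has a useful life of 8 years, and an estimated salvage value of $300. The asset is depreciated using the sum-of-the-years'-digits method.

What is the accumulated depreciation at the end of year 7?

$123,900

Depreciable base = $127,740 − $300 = $127,440.
Sum of the years' digits = 8+7+6+5+4+3+2+1 = 36.
Year 1: $127,440 × 8/36 = $28,320. Book value $99,420.
Year 2: $127,440 × 7/36 = $24,780. Book value $74,640.
Year 3: $127,440 × 6/36 = $21,240. Book value $53,400.
Year 4: $127,440 × 5/36 = $17,700. Book value $35,700.
Year 5: $127,440 × 4/36 = $14,160. Book value $21,540.
Year 6: $127,440 × 3/36 = $10,620. Book value $10,920.
Year 7: $127,440 × 2/36 = $7,080. Book value $3,840.
Accumulated through year 7 = $127,740 − $3,840 = $123,900.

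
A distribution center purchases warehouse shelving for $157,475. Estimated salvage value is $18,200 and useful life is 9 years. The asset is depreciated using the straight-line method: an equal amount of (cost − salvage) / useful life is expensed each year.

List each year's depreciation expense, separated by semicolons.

Depreciable base = $157,475 − $18,200 = $139,275.
Annual expense = $139,275 / 9 = $15,475.
End of year 1: book value $142,000.
End of year 2: book value $126,525.
End of year 3: book value $111,050.
End of year 4: book value $95,575.
End of year 5: book value $80,100.
End of year 6: book value $64,625.
End of year 7: book value $49,150.
End of year 8: book value $33,675.
End of year 9: book value $18,200.

$15,475; $15,475; $15,475; $15,475; $15,475; $15,475; $15,475; $15,475; $15,475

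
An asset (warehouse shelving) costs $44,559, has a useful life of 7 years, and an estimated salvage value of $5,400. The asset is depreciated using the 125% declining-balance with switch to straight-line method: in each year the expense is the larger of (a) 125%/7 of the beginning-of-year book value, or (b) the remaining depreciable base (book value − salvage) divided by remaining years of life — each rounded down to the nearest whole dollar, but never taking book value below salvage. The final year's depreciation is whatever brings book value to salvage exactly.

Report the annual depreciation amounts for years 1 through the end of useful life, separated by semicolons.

Depreciable base = $44,559 − $5,400 = $39,159.
Year 1: DB = ⌊$44,559 × 125%/7⌋ = $7,956; SL = ⌊$39,159/7⌋ = $5,594 → take DB $7,956. Book value $36,603.
Year 2: DB = ⌊$36,603 × 125%/7⌋ = $6,536; SL = ⌊$31,203/6⌋ = $5,200 → take DB $6,536. Book value $30,067.
Year 3: DB = ⌊$30,067 × 125%/7⌋ = $5,369; SL = ⌊$24,667/5⌋ = $4,933 → take DB $5,369. Book value $24,698.
Year 4: DB = ⌊$24,698 × 125%/7⌋ = $4,410; SL = ⌊$19,298/4⌋ = $4,824 → take SL $4,824. Book value $19,874.
Year 5: DB = ⌊$19,874 × 125%/7⌋ = $3,548; SL = ⌊$14,474/3⌋ = $4,824 → take SL $4,824. Book value $15,050.
Year 6: DB = ⌊$15,050 × 125%/7⌋ = $2,687; SL = ⌊$9,650/2⌋ = $4,825 → take SL $4,825. Book value $10,225.
Year 7 (final): $10,225 − $5,400 = $4,825. Book value $5,400.

$7,956; $6,536; $5,369; $4,824; $4,824; $4,825; $4,825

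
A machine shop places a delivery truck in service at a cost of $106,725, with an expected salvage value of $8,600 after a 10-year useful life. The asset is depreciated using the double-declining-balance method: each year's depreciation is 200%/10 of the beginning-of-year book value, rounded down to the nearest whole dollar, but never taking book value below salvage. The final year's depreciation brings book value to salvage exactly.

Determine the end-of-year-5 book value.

Depreciable base = $106,725 − $8,600 = $98,125.
Year 1: ⌊$106,725 × 200%/10⌋ = $21,345. Book value $85,380.
Year 2: ⌊$85,380 × 200%/10⌋ = $17,076. Book value $68,304.
Year 3: ⌊$68,304 × 200%/10⌋ = $13,660. Book value $54,644.
Year 4: ⌊$54,644 × 200%/10⌋ = $10,928. Book value $43,716.
Year 5: ⌊$43,716 × 200%/10⌋ = $8,743. Book value $34,973.

$34,973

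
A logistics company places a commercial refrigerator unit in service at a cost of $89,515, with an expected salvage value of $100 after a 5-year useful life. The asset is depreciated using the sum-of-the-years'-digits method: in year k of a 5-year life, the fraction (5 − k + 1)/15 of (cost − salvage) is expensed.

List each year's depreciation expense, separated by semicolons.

Depreciable base = $89,515 − $100 = $89,415.
Sum of the years' digits = 5+4+3+2+1 = 15.
Year 1: $89,415 × 5/15 = $29,805. Book value $59,710.
Year 2: $89,415 × 4/15 = $23,844. Book value $35,866.
Year 3: $89,415 × 3/15 = $17,883. Book value $17,983.
Year 4: $89,415 × 2/15 = $11,922. Book value $6,061.
Year 5: $89,415 × 1/15 = $5,961. Book value $100.

$29,805; $23,844; $17,883; $11,922; $5,961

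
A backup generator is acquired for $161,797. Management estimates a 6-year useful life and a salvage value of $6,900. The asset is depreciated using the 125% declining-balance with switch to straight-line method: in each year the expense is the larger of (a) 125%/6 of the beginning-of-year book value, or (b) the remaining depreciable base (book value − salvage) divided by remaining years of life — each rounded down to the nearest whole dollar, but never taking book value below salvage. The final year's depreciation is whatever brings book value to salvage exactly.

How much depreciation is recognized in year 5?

$23,626

Depreciable base = $161,797 − $6,900 = $154,897.
Year 1: DB = ⌊$161,797 × 125%/6⌋ = $33,707; SL = ⌊$154,897/6⌋ = $25,816 → take DB $33,707. Book value $128,090.
Year 2: DB = ⌊$128,090 × 125%/6⌋ = $26,685; SL = ⌊$121,190/5⌋ = $24,238 → take DB $26,685. Book value $101,405.
Year 3: DB = ⌊$101,405 × 125%/6⌋ = $21,126; SL = ⌊$94,505/4⌋ = $23,626 → take SL $23,626. Book value $77,779.
Year 4: DB = ⌊$77,779 × 125%/6⌋ = $16,203; SL = ⌊$70,879/3⌋ = $23,626 → take SL $23,626. Book value $54,153.
Year 5: DB = ⌊$54,153 × 125%/6⌋ = $11,281; SL = ⌊$47,253/2⌋ = $23,626 → take SL $23,626. Book value $30,527.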